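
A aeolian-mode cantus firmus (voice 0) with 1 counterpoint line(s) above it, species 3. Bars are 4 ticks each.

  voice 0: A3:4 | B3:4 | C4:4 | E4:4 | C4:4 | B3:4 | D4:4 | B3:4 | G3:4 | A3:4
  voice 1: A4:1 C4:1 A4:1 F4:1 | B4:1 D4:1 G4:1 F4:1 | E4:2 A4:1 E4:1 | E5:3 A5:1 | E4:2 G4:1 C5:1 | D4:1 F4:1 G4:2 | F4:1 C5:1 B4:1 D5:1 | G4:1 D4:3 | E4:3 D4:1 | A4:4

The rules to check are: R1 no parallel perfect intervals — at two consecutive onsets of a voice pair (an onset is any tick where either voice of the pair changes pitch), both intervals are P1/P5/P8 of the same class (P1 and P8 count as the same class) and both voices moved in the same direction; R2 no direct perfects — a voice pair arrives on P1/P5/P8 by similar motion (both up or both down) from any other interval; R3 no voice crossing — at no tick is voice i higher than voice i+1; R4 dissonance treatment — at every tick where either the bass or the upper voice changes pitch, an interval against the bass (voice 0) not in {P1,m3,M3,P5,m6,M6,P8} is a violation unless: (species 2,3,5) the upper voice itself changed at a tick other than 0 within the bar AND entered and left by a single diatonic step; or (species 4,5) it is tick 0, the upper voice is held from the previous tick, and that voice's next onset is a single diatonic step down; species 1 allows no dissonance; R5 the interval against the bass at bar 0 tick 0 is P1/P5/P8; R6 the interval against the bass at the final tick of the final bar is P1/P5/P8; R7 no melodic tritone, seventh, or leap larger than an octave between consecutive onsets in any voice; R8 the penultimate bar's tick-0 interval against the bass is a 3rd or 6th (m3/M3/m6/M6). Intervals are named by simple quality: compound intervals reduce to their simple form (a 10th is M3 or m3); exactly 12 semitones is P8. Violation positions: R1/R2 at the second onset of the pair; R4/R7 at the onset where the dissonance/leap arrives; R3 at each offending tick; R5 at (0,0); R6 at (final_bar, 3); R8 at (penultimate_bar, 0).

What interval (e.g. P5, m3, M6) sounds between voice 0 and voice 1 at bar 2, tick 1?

voice 0=C4 voice 1=E4 -> M3

M3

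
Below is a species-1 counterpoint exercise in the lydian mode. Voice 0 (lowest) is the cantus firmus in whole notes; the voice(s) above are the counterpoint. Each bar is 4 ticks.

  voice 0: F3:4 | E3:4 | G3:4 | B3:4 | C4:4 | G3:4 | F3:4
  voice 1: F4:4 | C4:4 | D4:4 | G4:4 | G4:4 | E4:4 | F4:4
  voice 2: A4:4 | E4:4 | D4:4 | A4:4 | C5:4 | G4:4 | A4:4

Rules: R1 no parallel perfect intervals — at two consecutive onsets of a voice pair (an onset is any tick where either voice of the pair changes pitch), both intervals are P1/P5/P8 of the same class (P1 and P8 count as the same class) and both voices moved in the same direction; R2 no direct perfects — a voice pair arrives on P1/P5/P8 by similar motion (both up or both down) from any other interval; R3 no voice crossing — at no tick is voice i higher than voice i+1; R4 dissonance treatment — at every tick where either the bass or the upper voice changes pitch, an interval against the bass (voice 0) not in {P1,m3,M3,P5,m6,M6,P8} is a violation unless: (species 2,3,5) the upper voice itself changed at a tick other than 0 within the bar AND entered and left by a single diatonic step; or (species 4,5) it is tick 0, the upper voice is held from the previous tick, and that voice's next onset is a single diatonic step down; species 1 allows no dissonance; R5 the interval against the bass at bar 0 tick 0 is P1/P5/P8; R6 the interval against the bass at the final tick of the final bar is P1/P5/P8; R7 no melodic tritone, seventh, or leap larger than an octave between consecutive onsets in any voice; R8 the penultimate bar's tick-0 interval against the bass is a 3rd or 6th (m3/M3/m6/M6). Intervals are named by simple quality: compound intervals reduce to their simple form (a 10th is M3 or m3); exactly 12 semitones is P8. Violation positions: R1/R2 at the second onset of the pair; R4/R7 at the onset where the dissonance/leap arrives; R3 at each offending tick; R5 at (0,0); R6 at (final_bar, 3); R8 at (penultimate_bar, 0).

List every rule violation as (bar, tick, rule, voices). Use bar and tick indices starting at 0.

(0, 0, R5, (0, 2))
(1, 0, R2, (0, 2))
(2, 0, R2, (0, 1))
(3, 0, R4, (0, 2))
(4, 0, R2, (0, 2))
(5, 0, R1, (0, 2))
(5, 0, R8, (0, 2))
(6, 3, R6, (0, 2))

bar 0: v0=F3 v1=F4 v2=A4 downbeat M3
bar 1: v0=E3 v1=C4 v2=E4 downbeat P8
bar 2: v0=G3 v1=D4 v2=D4 downbeat P5
bar 3: v0=B3 v1=G4 v2=A4 downbeat m7
bar 4: v0=C4 v1=G4 v2=C5 downbeat P8
bar 5: v0=G3 v1=E4 v2=G4 downbeat P8
bar 6: v0=F3 v1=F4 v2=A4 downbeat M3
  -> R5 @ bar 0 tick 0 v(0, 2): opens on M3
  -> R2 @ bar 1 tick 0 v(0, 2): F3/A4 M3 -> E3/E4 P8 similar
  -> R2 @ bar 2 tick 0 v(0, 1): E3/C4 m6 -> G3/D4 P5 similar
  -> R4 @ bar 3 tick 0 v(0, 2): B3/A4 m7 untreated
  -> R2 @ bar 4 tick 0 v(0, 2): B3/A4 m7 -> C4/C5 P8 similar
  -> R1 @ bar 5 tick 0 v(0, 2): C4/C5 P8 -> G3/G4 P8 similar
  -> R8 @ bar 5 tick 0 v(0, 2): penult P8 not 3rd/6th
  -> R6 @ bar 6 tick 3 v(0, 2): closes on M3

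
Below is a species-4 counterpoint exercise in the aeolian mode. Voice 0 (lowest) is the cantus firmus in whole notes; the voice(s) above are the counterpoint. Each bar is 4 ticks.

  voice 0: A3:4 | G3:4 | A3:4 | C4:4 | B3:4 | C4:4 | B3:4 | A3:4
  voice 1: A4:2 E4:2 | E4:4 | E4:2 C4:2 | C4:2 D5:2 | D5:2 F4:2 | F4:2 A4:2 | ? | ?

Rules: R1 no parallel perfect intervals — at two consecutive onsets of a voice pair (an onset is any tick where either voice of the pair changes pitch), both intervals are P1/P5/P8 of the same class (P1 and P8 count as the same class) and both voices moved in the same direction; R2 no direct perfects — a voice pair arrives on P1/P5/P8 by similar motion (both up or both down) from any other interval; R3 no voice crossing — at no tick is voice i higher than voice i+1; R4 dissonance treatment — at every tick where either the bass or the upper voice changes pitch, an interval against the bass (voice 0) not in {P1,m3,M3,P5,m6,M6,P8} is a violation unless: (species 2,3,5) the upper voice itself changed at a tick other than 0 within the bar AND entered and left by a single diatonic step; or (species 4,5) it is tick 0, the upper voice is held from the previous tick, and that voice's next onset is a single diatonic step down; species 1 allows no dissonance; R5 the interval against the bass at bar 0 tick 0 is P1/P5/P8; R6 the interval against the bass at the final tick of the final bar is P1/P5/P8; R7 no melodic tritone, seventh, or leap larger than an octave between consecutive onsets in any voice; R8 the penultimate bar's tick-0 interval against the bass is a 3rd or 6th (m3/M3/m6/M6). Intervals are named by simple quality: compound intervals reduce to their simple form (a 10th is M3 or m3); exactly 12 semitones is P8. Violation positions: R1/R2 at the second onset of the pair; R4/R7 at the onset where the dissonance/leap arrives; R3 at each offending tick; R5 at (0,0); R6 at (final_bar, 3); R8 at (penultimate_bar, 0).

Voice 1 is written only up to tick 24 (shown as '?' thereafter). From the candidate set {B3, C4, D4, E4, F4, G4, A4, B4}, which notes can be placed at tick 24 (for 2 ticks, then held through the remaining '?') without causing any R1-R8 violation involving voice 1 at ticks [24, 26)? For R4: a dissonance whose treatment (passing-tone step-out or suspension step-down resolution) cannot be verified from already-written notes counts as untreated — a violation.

B3: violates R2,R7,R8
C4: violates R4,R8
D4: legal
E4: violates R4,R8
F4: violates R4,R8
G4: legal
A4: violates R4,R8
B4: violates R8

{D4, G4}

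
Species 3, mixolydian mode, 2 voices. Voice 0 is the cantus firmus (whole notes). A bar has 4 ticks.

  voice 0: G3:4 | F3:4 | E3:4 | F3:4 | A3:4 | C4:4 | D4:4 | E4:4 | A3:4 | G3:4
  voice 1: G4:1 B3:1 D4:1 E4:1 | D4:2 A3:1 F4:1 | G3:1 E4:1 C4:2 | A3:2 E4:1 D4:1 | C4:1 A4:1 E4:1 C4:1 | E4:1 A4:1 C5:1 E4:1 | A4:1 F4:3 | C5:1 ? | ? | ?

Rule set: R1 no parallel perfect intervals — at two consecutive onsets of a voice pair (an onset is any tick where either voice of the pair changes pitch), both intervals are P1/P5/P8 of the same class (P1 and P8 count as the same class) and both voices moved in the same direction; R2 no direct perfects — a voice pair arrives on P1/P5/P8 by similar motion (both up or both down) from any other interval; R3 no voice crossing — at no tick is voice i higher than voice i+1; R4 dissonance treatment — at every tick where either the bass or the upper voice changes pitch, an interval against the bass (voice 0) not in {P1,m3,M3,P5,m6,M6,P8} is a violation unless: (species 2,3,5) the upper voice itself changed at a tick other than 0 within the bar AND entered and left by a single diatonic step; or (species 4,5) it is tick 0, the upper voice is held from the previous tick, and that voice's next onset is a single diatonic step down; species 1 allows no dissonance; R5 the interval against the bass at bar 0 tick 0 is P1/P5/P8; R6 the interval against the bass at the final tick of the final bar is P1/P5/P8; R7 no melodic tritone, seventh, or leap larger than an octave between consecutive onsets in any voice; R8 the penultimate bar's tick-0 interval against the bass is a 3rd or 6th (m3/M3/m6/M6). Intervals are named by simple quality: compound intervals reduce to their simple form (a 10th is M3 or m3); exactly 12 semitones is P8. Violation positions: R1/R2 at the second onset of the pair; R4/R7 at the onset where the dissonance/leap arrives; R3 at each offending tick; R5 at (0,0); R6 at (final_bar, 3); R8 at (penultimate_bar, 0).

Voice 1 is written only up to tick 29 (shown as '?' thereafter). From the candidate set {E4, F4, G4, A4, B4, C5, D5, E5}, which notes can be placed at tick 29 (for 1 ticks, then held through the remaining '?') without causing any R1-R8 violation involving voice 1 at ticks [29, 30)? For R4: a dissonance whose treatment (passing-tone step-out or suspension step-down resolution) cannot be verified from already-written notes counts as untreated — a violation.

{B4, C5, E4, E5, G4}

E4: legal
F4: violates R4
G4: legal
A4: violates R4
B4: legal
C5: legal
D5: violates R4
E5: legal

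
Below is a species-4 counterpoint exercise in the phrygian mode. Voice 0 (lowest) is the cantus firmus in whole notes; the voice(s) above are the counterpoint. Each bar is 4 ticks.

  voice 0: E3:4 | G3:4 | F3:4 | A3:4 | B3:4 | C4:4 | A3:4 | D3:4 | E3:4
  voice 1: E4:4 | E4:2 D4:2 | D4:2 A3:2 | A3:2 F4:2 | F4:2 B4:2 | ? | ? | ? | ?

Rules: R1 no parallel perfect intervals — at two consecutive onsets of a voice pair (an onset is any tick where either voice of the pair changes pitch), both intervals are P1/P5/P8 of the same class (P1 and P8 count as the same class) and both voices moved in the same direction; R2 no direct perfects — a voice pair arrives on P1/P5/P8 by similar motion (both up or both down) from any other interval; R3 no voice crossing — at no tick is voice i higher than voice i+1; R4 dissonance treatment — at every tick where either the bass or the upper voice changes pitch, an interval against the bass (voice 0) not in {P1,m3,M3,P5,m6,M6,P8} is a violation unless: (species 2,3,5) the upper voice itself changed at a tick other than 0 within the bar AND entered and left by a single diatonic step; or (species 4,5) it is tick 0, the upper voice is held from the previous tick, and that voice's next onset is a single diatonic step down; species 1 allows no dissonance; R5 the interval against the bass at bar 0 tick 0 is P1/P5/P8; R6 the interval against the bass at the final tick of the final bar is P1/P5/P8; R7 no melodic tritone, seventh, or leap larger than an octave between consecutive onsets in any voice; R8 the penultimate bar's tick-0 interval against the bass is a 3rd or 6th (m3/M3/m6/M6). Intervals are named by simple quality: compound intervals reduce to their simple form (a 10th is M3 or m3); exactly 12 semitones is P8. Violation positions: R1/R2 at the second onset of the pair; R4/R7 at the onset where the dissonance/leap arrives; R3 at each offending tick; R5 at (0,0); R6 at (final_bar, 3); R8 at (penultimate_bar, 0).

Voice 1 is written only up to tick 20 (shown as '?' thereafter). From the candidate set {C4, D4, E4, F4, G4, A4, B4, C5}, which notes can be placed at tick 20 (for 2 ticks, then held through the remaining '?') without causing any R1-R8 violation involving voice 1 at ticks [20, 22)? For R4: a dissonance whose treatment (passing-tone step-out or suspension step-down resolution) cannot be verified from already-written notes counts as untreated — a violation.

{A4, E4, G4}

C4: violates R7
D4: violates R4
E4: legal
F4: violates R4,R7
G4: legal
A4: legal
B4: violates R4
C5: violates R1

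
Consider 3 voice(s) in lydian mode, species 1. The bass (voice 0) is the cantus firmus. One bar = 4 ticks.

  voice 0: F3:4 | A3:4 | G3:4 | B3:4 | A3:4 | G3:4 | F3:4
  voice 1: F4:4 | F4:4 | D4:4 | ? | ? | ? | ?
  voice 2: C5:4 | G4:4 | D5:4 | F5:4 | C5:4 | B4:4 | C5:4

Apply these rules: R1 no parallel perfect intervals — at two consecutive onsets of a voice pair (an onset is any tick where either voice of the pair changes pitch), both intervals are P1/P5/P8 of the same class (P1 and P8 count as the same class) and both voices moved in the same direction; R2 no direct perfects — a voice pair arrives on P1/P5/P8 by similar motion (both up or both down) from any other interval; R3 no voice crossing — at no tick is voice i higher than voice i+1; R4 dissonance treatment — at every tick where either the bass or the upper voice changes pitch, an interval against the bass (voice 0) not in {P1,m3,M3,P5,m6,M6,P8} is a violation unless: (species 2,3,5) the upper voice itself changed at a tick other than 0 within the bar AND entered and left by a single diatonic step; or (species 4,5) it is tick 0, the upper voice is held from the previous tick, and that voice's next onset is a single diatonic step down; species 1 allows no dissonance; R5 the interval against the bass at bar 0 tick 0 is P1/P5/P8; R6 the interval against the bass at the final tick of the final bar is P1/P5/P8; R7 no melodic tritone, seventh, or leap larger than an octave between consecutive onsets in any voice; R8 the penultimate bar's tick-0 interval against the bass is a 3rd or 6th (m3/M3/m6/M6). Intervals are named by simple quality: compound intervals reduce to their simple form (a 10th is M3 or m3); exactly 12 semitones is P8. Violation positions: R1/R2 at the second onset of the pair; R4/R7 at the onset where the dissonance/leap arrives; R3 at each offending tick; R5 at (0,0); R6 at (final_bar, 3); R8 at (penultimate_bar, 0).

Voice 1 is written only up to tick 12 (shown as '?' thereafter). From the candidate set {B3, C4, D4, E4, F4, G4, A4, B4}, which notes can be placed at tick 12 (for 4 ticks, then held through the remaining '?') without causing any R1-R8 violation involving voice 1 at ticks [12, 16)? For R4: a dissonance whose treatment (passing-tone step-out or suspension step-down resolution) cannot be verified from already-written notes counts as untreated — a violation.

B3: legal
C4: violates R4
D4: legal
E4: violates R4
F4: violates R1,R4
G4: legal
A4: violates R4
B4: violates R2

{B3, D4, G4}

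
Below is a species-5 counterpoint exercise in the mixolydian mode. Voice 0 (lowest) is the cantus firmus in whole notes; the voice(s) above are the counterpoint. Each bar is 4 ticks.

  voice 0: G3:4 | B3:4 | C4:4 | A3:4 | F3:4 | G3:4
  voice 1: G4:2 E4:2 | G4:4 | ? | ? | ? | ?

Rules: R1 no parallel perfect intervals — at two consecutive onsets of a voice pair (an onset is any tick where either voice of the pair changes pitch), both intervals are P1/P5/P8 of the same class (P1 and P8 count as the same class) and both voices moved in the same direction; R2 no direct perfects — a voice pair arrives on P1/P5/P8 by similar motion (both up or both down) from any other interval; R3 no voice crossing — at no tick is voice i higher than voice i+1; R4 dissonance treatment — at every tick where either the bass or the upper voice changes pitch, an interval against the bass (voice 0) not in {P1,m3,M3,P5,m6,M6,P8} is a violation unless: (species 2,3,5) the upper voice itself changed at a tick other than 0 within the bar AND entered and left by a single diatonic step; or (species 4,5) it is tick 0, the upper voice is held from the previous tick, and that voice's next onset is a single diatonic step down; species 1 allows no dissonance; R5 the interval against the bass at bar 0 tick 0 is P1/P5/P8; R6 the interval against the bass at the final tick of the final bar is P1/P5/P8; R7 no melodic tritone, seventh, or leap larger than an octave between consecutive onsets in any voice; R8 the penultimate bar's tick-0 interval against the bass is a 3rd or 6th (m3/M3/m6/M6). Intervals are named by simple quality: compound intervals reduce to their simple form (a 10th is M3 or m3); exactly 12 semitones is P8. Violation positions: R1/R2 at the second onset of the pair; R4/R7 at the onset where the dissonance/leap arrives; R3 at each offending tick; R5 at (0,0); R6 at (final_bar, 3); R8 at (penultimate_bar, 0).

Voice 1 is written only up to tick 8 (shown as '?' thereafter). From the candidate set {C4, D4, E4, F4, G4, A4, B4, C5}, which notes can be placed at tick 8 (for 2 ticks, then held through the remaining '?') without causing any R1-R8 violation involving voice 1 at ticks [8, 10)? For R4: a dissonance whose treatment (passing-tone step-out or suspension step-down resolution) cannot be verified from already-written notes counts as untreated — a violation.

C4: legal
D4: violates R4
E4: legal
F4: violates R4
G4: legal
A4: legal
B4: violates R4
C5: violates R2

{A4, C4, E4, G4}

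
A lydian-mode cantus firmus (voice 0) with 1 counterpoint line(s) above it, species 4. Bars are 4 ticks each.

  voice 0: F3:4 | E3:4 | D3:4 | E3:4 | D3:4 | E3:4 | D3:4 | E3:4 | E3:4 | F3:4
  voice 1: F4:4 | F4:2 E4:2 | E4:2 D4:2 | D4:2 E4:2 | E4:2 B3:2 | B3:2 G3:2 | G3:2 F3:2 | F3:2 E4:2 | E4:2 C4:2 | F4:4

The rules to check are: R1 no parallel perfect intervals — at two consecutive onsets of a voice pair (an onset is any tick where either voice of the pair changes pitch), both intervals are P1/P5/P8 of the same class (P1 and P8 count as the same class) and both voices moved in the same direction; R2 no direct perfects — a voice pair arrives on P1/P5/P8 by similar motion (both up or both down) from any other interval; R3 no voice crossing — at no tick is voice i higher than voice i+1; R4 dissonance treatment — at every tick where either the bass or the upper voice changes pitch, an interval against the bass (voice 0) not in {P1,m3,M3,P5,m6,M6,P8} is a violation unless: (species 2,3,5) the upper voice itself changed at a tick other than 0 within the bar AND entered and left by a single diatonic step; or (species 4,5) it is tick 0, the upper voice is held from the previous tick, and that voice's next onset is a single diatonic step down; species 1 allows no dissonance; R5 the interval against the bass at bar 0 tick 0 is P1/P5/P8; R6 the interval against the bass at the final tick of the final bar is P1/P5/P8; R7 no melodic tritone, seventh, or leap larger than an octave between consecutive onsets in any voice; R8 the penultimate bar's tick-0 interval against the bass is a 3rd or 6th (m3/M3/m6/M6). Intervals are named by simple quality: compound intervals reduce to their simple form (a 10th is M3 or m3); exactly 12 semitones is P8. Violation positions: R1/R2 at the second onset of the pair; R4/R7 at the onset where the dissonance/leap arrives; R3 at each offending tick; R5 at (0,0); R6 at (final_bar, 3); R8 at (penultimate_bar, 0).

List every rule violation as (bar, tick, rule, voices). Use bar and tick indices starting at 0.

(3, 0, R4, (0, 1))
(4, 0, R4, (0, 1))
(7, 0, R4, (0, 1))
(7, 2, R7, (1,))
(8, 0, R8, (0, 1))
(9, 0, R2, (0, 1))

bar 0: v0=F3 v1=F4 downbeat P8
bar 1: v0=E3 v1=F4 downbeat m2
bar 2: v0=D3 v1=E4 downbeat M2
bar 3: v0=E3 v1=D4 downbeat m7
bar 4: v0=D3 v1=E4 downbeat M2
bar 5: v0=E3 v1=B3 downbeat P5
bar 6: v0=D3 v1=G3 downbeat P4
bar 7: v0=E3 v1=F3 downbeat m2
bar 8: v0=E3 v1=E4 downbeat P8
bar 9: v0=F3 v1=F4 downbeat P8
  -> R4 @ bar 3 tick 0 v(0, 1): E3/D4 m7 untreated
  -> R4 @ bar 4 tick 0 v(0, 1): D3/E4 M2 untreated
  -> R4 @ bar 7 tick 0 v(0, 1): E3/F3 m2 untreated
  -> R7 @ bar 7 tick 2 v(1,): F3->E4 leap 11st
  -> R8 @ bar 8 tick 0 v(0, 1): penult P8 not 3rd/6th
  -> R2 @ bar 9 tick 0 v(0, 1): E3/C4 m6 -> F3/F4 P8 similar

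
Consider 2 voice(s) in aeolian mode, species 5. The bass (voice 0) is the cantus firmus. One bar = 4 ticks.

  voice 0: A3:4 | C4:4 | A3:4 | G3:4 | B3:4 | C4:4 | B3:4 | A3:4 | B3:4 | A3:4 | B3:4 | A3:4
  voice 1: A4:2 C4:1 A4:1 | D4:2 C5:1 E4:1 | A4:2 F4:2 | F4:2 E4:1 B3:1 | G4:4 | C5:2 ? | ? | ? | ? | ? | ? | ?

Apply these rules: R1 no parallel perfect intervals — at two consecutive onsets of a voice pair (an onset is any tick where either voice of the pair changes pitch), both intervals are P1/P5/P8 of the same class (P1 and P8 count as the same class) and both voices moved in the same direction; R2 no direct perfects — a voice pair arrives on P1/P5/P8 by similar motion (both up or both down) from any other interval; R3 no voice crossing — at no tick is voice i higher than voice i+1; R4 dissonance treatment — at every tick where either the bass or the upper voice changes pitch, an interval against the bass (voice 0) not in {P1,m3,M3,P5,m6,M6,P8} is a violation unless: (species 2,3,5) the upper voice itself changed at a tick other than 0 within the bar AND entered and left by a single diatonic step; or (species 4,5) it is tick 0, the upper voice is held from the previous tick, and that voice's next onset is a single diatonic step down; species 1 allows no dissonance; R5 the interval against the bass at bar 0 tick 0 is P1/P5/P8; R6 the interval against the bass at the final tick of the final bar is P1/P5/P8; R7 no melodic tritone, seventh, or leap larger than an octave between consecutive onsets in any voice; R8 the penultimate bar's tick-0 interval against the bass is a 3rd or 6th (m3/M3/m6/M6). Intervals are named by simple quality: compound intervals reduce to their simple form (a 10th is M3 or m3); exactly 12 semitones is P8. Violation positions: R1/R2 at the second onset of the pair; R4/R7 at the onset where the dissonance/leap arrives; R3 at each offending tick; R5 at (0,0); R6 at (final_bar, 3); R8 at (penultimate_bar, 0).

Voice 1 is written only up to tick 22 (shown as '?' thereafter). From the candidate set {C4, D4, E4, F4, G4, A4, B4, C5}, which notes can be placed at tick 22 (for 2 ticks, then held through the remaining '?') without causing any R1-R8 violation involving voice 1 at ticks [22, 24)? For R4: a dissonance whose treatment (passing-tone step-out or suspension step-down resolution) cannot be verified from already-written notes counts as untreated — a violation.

{A4, C4, C5, E4, G4}

C4: legal
D4: violates R4,R7
E4: legal
F4: violates R4
G4: legal
A4: legal
B4: violates R4
C5: legal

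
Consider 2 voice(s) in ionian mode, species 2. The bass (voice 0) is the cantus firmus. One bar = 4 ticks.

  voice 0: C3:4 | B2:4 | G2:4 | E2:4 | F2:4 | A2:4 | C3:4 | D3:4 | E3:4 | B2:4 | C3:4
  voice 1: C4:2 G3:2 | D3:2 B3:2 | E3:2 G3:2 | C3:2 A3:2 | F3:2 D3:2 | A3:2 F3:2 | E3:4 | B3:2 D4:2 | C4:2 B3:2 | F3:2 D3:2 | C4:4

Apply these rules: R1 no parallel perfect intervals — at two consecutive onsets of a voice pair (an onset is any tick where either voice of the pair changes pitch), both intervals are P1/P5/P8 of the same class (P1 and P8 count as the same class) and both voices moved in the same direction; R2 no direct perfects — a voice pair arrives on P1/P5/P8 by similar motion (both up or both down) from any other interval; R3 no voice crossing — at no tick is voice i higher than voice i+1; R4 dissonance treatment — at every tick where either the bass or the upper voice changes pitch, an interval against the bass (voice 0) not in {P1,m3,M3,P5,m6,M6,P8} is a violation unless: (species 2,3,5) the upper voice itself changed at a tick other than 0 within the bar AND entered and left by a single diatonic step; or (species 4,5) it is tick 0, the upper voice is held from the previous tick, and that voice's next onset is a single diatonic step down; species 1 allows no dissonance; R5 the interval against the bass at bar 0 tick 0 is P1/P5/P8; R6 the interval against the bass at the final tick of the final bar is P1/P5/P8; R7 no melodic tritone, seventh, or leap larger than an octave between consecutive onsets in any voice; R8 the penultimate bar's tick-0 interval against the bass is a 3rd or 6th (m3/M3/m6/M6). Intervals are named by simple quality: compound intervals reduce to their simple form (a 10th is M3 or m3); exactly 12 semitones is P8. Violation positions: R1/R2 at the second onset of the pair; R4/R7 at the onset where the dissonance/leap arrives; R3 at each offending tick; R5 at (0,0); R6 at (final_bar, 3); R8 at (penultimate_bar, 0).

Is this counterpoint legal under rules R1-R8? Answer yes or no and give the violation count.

No (7 violations)

bar 0: v0=C3 v1=C4 (P8)
bar 1: v0=B2 v1=D3 (m3)
bar 2: v0=G2 v1=E3 (M6)
bar 3: v0=E2 v1=C3 (m6)
bar 4: v0=F2 v1=F3 (P8)
bar 5: v0=A2 v1=A3 (P8)
bar 6: v0=C3 v1=E3 (M3)
bar 7: v0=D3 v1=B3 (M6)
bar 8: v0=E3 v1=C4 (m6)
bar 9: v0=B2 v1=F3 (TT)
bar 10: v0=C3 v1=C4 (P8)
  R4 @ bar3.2: E2/A3 P4 untreated
  R2 @ bar5.0: F2/D3 M6 -> A2/A3 P8 similar
  R4 @ bar9.0: B2/F3 TT untreated
  R7 @ bar9.0: B3->F3 leap 6st
  R8 @ bar9.0: penult TT not 3rd/6th
  R2 @ bar10.0: B2/D3 m3 -> C3/C4 P8 similar
  R7 @ bar10.0: D3->C4 leap 10st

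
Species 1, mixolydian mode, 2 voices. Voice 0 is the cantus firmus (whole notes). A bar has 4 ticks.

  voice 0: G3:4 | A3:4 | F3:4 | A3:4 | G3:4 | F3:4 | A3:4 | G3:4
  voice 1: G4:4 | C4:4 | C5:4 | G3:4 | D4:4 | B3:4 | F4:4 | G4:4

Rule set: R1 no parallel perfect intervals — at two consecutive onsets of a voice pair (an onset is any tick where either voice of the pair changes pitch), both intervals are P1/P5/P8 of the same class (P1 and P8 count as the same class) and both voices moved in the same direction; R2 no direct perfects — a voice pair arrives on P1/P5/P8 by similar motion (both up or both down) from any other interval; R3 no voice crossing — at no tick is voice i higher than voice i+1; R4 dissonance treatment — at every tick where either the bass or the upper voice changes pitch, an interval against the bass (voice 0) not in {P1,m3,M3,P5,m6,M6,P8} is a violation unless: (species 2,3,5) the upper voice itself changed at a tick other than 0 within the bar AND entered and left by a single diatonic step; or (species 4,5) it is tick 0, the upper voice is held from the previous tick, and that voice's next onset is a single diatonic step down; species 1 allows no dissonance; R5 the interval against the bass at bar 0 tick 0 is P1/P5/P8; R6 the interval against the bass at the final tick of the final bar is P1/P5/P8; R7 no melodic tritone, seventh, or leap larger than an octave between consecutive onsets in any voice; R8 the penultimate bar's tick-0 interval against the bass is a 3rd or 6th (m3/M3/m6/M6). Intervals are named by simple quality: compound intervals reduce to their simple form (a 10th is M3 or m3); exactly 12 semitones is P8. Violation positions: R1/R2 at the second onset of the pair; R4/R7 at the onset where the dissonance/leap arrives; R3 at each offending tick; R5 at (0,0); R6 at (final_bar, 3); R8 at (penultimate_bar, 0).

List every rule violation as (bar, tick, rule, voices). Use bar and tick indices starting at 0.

bar 0: v0=G3 v1=G4 downbeat P8
bar 1: v0=A3 v1=C4 downbeat m3
bar 2: v0=F3 v1=C5 downbeat P5
bar 3: v0=A3 v1=G3 downbeat M2
bar 4: v0=G3 v1=D4 downbeat P5
bar 5: v0=F3 v1=B3 downbeat TT
bar 6: v0=A3 v1=F4 downbeat m6
bar 7: v0=G3 v1=G4 downbeat P8
  -> R3 @ bar 3 tick 0 v(0, 1): A3 above G3
  -> R4 @ bar 3 tick 0 v(0, 1): A3/G3 M2 untreated
  -> R7 @ bar 3 tick 0 v(1,): C5->G3 leap 17st
  -> R3 @ bar 3 tick 1 v(0, 1): A3 above G3
  -> R3 @ bar 3 tick 2 v(0, 1): A3 above G3
  -> R3 @ bar 3 tick 3 v(0, 1): A3 above G3
  -> R4 @ bar 5 tick 0 v(0, 1): F3/B3 TT untreated
  -> R7 @ bar 6 tick 0 v(1,): B3->F4 leap 6st

(3, 0, R3, (0, 1))
(3, 0, R4, (0, 1))
(3, 0, R7, (1,))
(3, 1, R3, (0, 1))
(3, 2, R3, (0, 1))
(3, 3, R3, (0, 1))
(5, 0, R4, (0, 1))
(6, 0, R7, (1,))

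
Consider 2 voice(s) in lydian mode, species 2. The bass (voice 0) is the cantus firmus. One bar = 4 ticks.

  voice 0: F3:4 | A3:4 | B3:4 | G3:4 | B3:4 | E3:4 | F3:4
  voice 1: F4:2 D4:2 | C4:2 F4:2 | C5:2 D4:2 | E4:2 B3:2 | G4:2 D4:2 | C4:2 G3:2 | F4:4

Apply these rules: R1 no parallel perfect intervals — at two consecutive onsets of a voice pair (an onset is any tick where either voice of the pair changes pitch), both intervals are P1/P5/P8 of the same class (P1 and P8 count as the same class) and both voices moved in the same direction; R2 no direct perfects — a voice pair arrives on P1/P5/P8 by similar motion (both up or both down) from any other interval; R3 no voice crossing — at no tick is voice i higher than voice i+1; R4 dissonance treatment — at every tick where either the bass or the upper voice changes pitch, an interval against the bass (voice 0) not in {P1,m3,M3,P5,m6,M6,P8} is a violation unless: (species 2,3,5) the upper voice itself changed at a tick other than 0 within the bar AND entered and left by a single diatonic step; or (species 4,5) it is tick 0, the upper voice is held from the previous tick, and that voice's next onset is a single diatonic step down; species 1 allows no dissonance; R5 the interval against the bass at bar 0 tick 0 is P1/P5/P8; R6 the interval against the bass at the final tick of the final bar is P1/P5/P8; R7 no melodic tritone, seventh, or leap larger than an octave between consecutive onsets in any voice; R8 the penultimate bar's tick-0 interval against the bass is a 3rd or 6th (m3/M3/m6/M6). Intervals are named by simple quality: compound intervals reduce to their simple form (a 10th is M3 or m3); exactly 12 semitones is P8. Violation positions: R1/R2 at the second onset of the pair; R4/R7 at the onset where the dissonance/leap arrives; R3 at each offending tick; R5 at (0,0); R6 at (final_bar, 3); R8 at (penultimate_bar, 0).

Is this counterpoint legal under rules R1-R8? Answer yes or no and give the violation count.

bar 0: v0=F3 v1=F4 (P8)
bar 1: v0=A3 v1=C4 (m3)
bar 2: v0=B3 v1=C5 (m2)
bar 3: v0=G3 v1=E4 (M6)
bar 4: v0=B3 v1=G4 (m6)
bar 5: v0=E3 v1=C4 (m6)
bar 6: v0=F3 v1=F4 (P8)
  R4 @ bar2.0: B3/C5 m2 untreated
  R7 @ bar2.2: C5->D4 leap 10st
  R2 @ bar6.0: E3/G3 m3 -> F3/F4 P8 similar
  R7 @ bar6.0: G3->F4 leap 10st

No (4 violations)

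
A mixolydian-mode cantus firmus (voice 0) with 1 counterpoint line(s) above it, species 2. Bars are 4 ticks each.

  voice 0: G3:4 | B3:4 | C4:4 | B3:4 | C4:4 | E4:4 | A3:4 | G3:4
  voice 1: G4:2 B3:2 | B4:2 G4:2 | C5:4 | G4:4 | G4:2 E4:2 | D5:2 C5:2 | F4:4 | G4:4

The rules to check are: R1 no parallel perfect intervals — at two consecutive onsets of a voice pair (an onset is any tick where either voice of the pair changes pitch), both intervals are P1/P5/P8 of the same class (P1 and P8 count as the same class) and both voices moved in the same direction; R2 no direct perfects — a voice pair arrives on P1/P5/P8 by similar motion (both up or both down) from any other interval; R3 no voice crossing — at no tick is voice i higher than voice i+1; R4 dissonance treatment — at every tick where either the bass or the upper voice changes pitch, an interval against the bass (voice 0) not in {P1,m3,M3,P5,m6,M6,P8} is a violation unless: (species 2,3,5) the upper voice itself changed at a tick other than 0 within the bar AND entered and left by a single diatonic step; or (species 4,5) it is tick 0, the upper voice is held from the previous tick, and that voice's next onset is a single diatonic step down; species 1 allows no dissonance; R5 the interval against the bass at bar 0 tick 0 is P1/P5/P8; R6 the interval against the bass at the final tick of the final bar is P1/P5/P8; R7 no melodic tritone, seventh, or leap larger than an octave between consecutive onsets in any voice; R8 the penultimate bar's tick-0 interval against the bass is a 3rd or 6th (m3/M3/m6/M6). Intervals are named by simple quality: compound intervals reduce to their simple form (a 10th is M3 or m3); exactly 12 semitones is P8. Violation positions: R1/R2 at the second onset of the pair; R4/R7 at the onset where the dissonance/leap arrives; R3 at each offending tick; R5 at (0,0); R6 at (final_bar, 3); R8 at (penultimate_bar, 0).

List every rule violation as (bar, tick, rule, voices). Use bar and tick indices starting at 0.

(1, 0, R2, (0, 1))
(2, 0, R2, (0, 1))
(5, 0, R4, (0, 1))
(5, 0, R7, (1,))

bar 0: v0=G3 v1=G4 downbeat P8
bar 1: v0=B3 v1=B4 downbeat P8
bar 2: v0=C4 v1=C5 downbeat P8
bar 3: v0=B3 v1=G4 downbeat m6
bar 4: v0=C4 v1=G4 downbeat P5
bar 5: v0=E4 v1=D5 downbeat m7
bar 6: v0=A3 v1=F4 downbeat m6
bar 7: v0=G3 v1=G4 downbeat P8
  -> R2 @ bar 1 tick 0 v(0, 1): G3/B3 M3 -> B3/B4 P8 similar
  -> R2 @ bar 2 tick 0 v(0, 1): B3/G4 m6 -> C4/C5 P8 similar
  -> R4 @ bar 5 tick 0 v(0, 1): E4/D5 m7 untreated
  -> R7 @ bar 5 tick 0 v(1,): E4->D5 leap 10st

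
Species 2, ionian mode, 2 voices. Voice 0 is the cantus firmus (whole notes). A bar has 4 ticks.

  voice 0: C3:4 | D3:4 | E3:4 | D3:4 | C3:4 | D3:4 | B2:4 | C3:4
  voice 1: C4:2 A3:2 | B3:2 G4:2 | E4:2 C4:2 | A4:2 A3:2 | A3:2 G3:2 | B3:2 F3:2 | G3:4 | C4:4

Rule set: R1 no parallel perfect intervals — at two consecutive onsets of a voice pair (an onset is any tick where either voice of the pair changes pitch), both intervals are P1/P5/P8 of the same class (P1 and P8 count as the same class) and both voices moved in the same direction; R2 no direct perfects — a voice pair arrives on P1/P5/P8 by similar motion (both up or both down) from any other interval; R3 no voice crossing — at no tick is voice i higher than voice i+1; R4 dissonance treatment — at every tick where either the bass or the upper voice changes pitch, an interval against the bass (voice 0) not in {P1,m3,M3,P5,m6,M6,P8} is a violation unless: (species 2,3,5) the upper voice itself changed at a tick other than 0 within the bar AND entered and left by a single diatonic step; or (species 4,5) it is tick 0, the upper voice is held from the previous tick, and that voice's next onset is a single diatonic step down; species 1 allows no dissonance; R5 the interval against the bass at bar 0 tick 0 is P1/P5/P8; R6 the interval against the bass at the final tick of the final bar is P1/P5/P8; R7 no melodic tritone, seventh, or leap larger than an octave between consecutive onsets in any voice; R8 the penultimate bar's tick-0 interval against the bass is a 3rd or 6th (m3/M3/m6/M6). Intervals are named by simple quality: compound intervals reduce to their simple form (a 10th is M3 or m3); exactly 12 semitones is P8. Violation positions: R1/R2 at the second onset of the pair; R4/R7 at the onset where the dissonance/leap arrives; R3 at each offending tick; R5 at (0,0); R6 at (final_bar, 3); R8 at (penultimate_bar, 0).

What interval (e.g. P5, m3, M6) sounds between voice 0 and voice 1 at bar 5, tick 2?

voice 0=D3 voice 1=F3 -> m3

m3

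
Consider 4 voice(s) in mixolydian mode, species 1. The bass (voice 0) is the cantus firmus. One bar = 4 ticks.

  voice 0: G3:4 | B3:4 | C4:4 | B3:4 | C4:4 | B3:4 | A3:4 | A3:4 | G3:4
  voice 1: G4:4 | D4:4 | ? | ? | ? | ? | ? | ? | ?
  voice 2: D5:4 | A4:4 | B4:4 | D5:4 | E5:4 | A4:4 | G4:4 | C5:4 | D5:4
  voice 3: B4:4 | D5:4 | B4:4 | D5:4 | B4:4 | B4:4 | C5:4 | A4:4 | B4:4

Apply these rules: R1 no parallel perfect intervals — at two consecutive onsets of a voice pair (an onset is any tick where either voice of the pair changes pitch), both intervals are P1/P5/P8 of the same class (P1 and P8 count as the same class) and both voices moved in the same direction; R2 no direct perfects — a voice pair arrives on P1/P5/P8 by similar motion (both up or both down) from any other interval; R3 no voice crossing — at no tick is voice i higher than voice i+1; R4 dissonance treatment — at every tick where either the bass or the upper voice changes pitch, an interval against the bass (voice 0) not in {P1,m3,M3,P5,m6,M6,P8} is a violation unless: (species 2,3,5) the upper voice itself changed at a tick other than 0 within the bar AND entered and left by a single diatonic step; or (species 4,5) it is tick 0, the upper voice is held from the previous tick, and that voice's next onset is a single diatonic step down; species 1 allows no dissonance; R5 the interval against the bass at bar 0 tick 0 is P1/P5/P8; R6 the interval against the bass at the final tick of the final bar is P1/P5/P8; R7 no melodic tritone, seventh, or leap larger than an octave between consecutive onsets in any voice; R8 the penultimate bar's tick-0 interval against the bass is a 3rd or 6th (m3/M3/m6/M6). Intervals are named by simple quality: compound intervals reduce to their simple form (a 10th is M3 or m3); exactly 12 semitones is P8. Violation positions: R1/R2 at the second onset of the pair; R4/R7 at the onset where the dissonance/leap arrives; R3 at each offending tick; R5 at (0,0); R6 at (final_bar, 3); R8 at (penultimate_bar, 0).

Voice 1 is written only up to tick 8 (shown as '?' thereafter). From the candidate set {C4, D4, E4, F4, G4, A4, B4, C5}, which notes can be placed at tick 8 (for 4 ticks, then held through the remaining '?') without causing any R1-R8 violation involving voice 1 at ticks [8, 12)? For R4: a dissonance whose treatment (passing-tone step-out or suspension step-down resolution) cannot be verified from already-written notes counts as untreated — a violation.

{A4, C4}

C4: legal
D4: violates R4
E4: violates R1
F4: violates R4
G4: violates R2
A4: legal
B4: violates R2,R4
C5: violates R2,R3,R7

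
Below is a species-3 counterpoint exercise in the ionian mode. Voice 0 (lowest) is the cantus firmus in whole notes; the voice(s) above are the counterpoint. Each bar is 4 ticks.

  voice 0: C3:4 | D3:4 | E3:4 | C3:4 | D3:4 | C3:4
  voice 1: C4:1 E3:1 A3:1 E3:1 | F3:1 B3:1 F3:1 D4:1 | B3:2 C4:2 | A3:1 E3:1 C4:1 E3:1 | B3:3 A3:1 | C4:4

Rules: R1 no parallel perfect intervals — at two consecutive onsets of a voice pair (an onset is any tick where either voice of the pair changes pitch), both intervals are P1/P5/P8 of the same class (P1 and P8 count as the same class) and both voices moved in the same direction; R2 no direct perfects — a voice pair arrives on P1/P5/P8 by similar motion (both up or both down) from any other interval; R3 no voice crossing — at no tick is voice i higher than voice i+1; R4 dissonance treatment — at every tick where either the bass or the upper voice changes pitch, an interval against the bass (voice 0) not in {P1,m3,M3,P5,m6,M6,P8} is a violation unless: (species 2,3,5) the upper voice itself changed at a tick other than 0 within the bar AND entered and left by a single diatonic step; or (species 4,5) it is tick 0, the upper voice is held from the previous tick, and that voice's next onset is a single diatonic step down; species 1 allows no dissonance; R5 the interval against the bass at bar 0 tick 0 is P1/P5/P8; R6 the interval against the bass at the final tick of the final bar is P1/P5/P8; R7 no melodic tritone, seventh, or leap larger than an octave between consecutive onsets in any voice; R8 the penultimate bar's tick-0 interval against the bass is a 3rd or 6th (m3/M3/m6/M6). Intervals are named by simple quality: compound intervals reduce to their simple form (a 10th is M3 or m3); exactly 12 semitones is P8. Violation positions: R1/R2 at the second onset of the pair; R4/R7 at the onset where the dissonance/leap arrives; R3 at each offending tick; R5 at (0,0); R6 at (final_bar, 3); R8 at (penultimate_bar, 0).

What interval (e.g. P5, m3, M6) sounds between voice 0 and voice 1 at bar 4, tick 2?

voice 0=D3 voice 1=B3 -> M6

M6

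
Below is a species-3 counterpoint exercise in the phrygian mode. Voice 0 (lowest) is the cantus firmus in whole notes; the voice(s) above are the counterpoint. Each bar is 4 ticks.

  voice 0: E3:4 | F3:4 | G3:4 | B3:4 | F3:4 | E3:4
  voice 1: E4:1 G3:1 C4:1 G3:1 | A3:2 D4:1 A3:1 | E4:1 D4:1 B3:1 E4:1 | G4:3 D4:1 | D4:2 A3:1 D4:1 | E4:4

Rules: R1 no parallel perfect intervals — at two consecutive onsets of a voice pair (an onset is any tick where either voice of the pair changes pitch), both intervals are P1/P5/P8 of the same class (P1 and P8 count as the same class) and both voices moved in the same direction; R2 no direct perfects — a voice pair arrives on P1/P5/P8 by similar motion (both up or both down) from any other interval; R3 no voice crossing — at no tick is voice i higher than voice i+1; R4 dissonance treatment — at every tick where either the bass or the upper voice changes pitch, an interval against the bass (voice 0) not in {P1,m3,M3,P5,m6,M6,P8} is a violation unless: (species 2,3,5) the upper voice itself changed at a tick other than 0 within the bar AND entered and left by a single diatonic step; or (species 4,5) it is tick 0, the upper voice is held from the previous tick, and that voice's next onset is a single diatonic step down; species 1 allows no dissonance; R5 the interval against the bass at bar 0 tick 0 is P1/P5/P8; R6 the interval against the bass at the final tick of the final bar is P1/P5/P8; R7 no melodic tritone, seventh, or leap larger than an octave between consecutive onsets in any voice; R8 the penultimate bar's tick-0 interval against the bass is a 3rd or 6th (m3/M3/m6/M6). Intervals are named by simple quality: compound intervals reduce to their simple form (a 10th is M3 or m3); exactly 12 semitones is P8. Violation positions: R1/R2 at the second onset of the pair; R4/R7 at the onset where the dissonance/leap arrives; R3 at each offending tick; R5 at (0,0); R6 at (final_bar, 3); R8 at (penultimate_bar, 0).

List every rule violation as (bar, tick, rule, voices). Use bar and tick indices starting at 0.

bar 0: v0=E3 v1=E4 downbeat P8
bar 1: v0=F3 v1=A3 downbeat M3
bar 2: v0=G3 v1=E4 downbeat M6
bar 3: v0=B3 v1=G4 downbeat m6
bar 4: v0=F3 v1=D4 downbeat M6
bar 5: v0=E3 v1=E4 downbeat P8
  -> R7 @ bar 4 tick 0 v(0,): B3->F3 leap 6st

(4, 0, R7, (0,))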